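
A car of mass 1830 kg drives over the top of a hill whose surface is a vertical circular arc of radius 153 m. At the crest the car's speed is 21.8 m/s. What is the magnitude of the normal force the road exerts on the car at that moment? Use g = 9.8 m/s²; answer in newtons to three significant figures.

12200 N

At the crest the centripetal acceleration points downward (toward the centre of the arc), so mg − N = mv²/r.
N = m(g − v²/r) = 1830 × (9.8 − (21.8)²/153) = 1830 × (9.8 − 3.106) = 1830 × 6.694 = 12250 N.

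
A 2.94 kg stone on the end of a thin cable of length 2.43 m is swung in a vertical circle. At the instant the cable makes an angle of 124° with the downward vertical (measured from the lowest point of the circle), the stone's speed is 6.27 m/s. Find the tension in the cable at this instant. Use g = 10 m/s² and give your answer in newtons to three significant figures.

Take the radial direction toward the centre of the circle as positive. The component of the weight along the string toward the centre is −mg cos φ (φ measured from the bottom), so Newton's second law along the string gives T − mg cos φ = m v²/r.
cos 124° = -0.5592, so T = m(v²/r + g cos φ) = 2.94 × ((6.27)²/2.43 + 10.0 × -0.5592) = 2.94 × (16.18 + (-5.592)) = 2.94 × 10.59 = 31.12 N.

31.1 N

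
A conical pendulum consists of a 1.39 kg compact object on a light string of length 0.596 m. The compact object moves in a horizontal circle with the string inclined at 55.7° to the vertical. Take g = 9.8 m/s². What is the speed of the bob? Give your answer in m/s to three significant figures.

2.66 m/s

The radius of the circle is r = L sinθ = 0.596 × sin 55.7° = 0.4924 m.
Horizontally T sinθ = mv²/r and vertically T cosθ = mg, so tanθ = v²/(rg).
v = √(r g tanθ) = √(0.4924 × 9.8 × 1.466) = √7.073 = 2.660 m/s.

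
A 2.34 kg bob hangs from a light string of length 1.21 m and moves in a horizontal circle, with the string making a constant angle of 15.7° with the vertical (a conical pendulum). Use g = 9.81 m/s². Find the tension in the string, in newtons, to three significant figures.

Vertically the bob has no acceleration, so T cosθ = mg.
T = mg/cosθ = 2.34 × 9.81 / cos 15.7° = 22.96/0.9627 = 23.85 N.

23.8 N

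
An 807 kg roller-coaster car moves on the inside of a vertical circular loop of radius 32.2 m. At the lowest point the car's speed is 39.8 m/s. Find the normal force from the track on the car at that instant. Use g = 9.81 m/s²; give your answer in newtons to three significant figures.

47600 N

At the lowest point, N points up (toward the centre) and the weight mg points down (away from the centre), so the net inward force is N − mg = mv²/r.
N = m(v²/r + g) = 807 × ((39.8)²/32.2 + 9.81) = 807 × (49.19 + 9.81) = 807 × 59.00 = 47620 N.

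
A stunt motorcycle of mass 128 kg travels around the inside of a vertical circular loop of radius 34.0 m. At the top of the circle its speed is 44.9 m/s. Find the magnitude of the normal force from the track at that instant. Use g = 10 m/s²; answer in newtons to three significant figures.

6310 N

At the top, both N and the weight mg point inward (toward the centre), so N + mg = mv²/r.
N = m(v²/r − g) = 128 × ((44.9)²/34.0 − 10.0) = 128 × (59.29 − 10.0) = 128 × 49.29 = 6310 N.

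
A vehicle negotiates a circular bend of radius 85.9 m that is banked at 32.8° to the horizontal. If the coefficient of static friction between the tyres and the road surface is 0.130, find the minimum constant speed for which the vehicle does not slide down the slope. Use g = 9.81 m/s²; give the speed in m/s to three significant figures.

20.0 m/s

At the minimum speed, friction acts up the slope at its limiting value f = μN. Radially (horizontal, toward centre): N sinθ − μN cosθ = mv²/r. Vertically: N cosθ + μN sinθ = mg.
Dividing: v² = r g (sinθ − μcosθ)/(cosθ + μsinθ).
sinθ − μcosθ = 0.5417 − 0.130×0.8406 = 0.4324; cosθ + μsinθ = 0.8406 + 0.130×0.5417 = 0.9110.
v² = 85.9 × 9.81 × 0.4324/0.9110 = 400.0 m²/s², so v = 20.00 m/s.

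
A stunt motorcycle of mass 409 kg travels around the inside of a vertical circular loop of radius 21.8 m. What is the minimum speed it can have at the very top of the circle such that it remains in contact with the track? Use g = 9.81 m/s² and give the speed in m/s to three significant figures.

At the top, both weight mg and N point toward the centre: N + mg = mv²/r.
At minimum speed N → 0, so mg = mv_min²/r ⇒ v_min = √(g r) = √(9.81 × 21.8) = 14.62 m/s.

14.6 m/s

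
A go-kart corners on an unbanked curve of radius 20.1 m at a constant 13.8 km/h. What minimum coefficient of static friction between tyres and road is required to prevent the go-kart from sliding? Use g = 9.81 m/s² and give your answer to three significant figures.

0.0745

v = 13.8/3.6 = 3.833 m/s.
Friction provides the centripetal force: μ_s m g = m v²/r, so μ_s = v²/(g r) = (3.833)²/(9.81 × 20.1) = 14.69/197.2 = 0.07452.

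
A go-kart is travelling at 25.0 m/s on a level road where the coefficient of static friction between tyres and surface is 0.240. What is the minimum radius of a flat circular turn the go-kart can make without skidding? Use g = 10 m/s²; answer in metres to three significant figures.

At the limit, μ_s m g = m v²/r, so r_min = v²/(μ_s g) = (25.0)²/(0.240 × 10.0) = 625.0/2.400 = 260.4 m.

260 m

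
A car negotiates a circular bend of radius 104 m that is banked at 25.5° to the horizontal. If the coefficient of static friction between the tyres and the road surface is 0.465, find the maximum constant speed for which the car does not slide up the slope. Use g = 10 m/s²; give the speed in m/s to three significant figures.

35.5 m/s

At the maximum speed, friction acts down the slope at its limiting value f = μN. Radially (horizontal, toward centre): N sinθ + μN cosθ = mv²/r. Vertically: N cosθ − μN sinθ = mg.
Dividing: v² = r g (sinθ + μcosθ)/(cosθ − μsinθ).
sinθ + μcosθ = 0.4305 + 0.465×0.9026 = 0.8502; cosθ − μsinθ = 0.9026 − 0.465×0.4305 = 0.7024.
v² = 104 × 10.0 × 0.8502/0.7024 = 1259 m²/s², so v = 35.48 m/s.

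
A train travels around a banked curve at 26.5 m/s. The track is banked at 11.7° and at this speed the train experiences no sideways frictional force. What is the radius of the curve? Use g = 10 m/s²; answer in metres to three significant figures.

339 m

Frictionless banking: tanθ = v²/(rg), so r = v²/(g tanθ).
r = (26.5)²/(10.0 × tan 11.7°) = 702.2/(10.0 × 0.2071) = 702.2/2.071 = 339.1 m.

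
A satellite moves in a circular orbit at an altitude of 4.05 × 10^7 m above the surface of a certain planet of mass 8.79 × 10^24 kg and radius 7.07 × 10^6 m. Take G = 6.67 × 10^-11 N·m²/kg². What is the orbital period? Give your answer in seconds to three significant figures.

85100 s

r = R + h = 7.07 × 10^6 + 4.05 × 10^7 = 4.757 × 10^7 m. Gravity provides the centripetal force: G M m / r² = m v² / r ⇒ v = √(GM/r) = 3511 m/s.
T = 2πr/v = 2π × 4.757 × 10^7 / 3511 = 85140 s.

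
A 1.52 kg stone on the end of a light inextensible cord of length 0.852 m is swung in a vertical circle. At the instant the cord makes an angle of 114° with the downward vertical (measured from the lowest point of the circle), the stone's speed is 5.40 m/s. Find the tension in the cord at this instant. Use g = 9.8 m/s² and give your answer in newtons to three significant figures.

Take the radial direction toward the centre of the circle as positive. The component of the weight along the string toward the centre is −mg cos φ (φ measured from the bottom), so Newton's second law along the string gives T − mg cos φ = m v²/r.
cos 114° = -0.4067, so T = m(v²/r + g cos φ) = 1.52 × ((5.40)²/0.852 + 9.8 × -0.4067) = 1.52 × (34.23 + (-3.986)) = 1.52 × 30.24 = 45.96 N.

46.0 N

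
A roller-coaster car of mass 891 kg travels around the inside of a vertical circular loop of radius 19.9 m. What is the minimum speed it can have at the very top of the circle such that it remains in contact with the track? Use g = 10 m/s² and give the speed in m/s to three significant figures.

14.1 m/s

At the top, both weight mg and N point toward the centre: N + mg = mv²/r.
At minimum speed N → 0, so mg = mv_min²/r ⇒ v_min = √(g r) = √(10.0 × 19.9) = 14.11 m/s.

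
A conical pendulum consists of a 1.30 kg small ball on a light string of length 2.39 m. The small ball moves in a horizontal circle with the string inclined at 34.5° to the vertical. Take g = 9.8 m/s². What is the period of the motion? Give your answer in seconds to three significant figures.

2.82 s

r = L sinθ = 1.354 m. From T sinθ = mω²r and T cosθ = mg: tanθ = ω²r/g, so ω² = g tanθ / r = g/(L cosθ).
ω = √(g/(L cosθ)) = √(9.8/(2.39 × 0.8241)) = √4.975 = 2.231 rad/s.
Period = 2π/ω = 2.817 s.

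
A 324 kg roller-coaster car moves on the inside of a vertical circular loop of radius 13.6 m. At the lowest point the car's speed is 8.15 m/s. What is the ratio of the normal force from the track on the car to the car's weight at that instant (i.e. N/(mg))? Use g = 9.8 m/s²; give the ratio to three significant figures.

1.50

At the bottom, N − mg = mv²/r, so N = m(v²/r + g) and N/(mg) = v²/(rg) + 1 = (8.15)²/(13.6 × 9.8) + 1 = 0.4984 + 1 = 1.498.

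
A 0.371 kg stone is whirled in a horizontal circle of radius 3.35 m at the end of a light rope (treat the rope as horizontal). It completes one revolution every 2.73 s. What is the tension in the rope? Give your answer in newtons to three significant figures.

6.58 N

v = 2πr/T = 2π × 3.35/2.73 = 7.710 m/s.
The tension is the only horizontal force, so it supplies the full centripetal force: T = m v²/r = 0.371 × (7.710)²/3.35 = 0.371 × 59.45/3.35 = 6.583 N.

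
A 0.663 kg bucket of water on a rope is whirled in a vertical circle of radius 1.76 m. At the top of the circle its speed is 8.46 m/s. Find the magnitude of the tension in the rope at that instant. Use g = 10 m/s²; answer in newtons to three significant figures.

20.3 N

At the top, both T and the weight mg point inward (toward the centre), so T + mg = mv²/r.
T = m(v²/r − g) = 0.663 × ((8.46)²/1.76 − 10.0) = 0.663 × (40.67 − 10.0) = 0.663 × 30.67 = 20.33 N.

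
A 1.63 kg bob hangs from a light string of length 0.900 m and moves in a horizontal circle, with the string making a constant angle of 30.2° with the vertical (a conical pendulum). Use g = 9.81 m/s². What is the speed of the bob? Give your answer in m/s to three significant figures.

The radius of the circle is r = L sinθ = 0.900 × sin 30.2° = 0.4527 m.
Horizontally T sinθ = mv²/r and vertically T cosθ = mg, so tanθ = v²/(rg).
v = √(r g tanθ) = √(0.4527 × 9.81 × 0.5820) = √2.585 = 1.608 m/s.

1.61 m/s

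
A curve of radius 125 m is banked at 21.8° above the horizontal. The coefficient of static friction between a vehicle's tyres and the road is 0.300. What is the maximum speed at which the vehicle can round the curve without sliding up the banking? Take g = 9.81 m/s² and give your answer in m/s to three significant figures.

31.2 m/s

At the maximum speed, friction acts down the slope at its limiting value f = μN. Radially (horizontal, toward centre): N sinθ + μN cosθ = mv²/r. Vertically: N cosθ − μN sinθ = mg.
Dividing: v² = r g (sinθ + μcosθ)/(cosθ − μsinθ).
sinθ + μcosθ = 0.3714 + 0.300×0.9285 = 0.6499; cosθ − μsinθ = 0.9285 − 0.300×0.3714 = 0.8171.
v² = 125 × 9.81 × 0.6499/0.8171 = 975.4 m²/s², so v = 31.23 m/s.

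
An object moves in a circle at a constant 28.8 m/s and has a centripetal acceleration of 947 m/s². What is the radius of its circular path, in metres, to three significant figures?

a_c = v²/r ⇒ r = v²/a_c = (28.8)²/947 = 829.4/947 = 0.8759 m.

0.876 m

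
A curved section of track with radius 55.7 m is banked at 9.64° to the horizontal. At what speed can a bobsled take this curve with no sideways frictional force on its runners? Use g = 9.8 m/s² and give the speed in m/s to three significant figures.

9.63 m/s

On a frictionless banked curve, N sinθ = mv²/r and N cosθ = mg, so tanθ = v²/(rg).
v = √(r g tanθ) = √(55.7 × 9.8 × tan 9.64°) = √(55.7 × 9.8 × 0.1699) = √92.72 = 9.629 m/s.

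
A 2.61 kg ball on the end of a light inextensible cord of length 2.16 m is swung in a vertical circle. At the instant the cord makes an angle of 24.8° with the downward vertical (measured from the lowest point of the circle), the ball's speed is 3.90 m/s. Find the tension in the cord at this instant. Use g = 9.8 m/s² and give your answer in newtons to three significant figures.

Take the radial direction toward the centre of the circle as positive. The component of the weight along the string toward the centre is −mg cos φ (φ measured from the bottom), so Newton's second law along the string gives T − mg cos φ = m v²/r.
cos 24.8° = 0.9078, so T = m(v²/r + g cos φ) = 2.61 × ((3.90)²/2.16 + 9.8 × 0.9078) = 2.61 × (7.042 + (8.896)) = 2.61 × 15.94 = 41.60 N.

41.6 N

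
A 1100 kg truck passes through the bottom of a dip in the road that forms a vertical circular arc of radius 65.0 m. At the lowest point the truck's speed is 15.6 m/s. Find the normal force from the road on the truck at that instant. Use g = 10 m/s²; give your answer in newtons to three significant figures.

At the lowest point, N points up (toward the centre) and the weight mg points down (away from the centre), so the net inward force is N − mg = mv²/r.
N = m(v²/r + g) = 1100 × ((15.6)²/65.0 + 10.0) = 1100 × (3.744 + 10.0) = 1100 × 13.74 = 15120 N.

15100 N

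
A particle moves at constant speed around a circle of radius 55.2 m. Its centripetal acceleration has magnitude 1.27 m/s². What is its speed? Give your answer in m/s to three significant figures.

8.37 m/s

a_c = v²/r ⇒ v = √(a_c · r) = √(1.27 × 55.2) = √70.10 = 8.373 m/s.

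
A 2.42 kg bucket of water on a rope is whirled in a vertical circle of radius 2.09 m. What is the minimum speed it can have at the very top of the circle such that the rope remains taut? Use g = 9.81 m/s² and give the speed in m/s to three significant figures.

4.53 m/s

At the highest point the centre is directly below, so both the weight and T act inward: T + mg = mv²/r.
At minimum speed T → 0, so mg = mv_min²/r ⇒ v_min = √(g r) = √(9.81 × 2.09) = 4.528 m/s.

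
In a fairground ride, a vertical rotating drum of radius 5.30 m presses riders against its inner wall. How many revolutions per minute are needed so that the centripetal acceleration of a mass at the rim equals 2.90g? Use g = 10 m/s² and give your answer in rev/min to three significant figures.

22.3 rev/min

Require ω²r = 2.90g, so ω = √(2.90 × 10.0/5.30) = 2.339 rad/s.
In rev/min: ω × 60/(2π) = 2.339 × 60/(2π) = 22.34 rev/min.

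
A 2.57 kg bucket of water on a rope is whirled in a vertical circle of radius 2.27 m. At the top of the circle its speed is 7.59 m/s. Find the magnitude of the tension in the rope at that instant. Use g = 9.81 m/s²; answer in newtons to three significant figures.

At the top, both T and the weight mg point inward (toward the centre), so T + mg = mv²/r.
T = m(v²/r − g) = 2.57 × ((7.59)²/2.27 − 9.81) = 2.57 × (25.38 − 9.81) = 2.57 × 15.57 = 40.01 N.

40.0 N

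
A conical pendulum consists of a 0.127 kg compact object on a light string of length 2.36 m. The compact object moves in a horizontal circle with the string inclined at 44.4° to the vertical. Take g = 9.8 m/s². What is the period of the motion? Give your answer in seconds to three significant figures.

2.61 s

r = L sinθ = 1.651 m. From T sinθ = mω²r and T cosθ = mg: tanθ = ω²r/g, so ω² = g tanθ / r = g/(L cosθ).
ω = √(g/(L cosθ)) = √(9.8/(2.36 × 0.7145)) = √5.812 = 2.411 rad/s.
Period = 2π/ω = 2.606 s.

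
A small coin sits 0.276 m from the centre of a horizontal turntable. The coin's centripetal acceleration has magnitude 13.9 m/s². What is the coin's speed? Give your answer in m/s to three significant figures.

1.96 m/s

a_c = v²/r ⇒ v = √(a_c · r) = √(13.9 × 0.276) = √3.836 = 1.959 m/s.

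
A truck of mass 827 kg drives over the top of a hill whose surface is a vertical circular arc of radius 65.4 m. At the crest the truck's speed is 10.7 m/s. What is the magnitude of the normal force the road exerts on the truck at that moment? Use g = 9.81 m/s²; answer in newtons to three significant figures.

At the crest the centripetal acceleration points downward (toward the centre of the arc), so mg − N = mv²/r.
N = m(g − v²/r) = 827 × (9.81 − (10.7)²/65.4) = 827 × (9.81 − 1.751) = 827 × 8.059 = 6665 N.

6670 N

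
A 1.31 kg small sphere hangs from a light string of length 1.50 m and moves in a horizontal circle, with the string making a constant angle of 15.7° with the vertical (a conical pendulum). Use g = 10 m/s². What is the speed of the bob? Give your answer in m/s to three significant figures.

1.07 m/s

The radius of the circle is r = L sinθ = 1.50 × sin 15.7° = 0.4059 m.
Horizontally T sinθ = mv²/r and vertically T cosθ = mg, so tanθ = v²/(rg).
v = √(r g tanθ) = √(0.4059 × 10.0 × 0.2811) = √1.141 = 1.068 m/s.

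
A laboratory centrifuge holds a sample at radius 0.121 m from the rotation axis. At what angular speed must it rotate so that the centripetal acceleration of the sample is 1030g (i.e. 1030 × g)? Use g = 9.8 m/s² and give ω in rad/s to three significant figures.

Centripetal acceleration a_c = ω²r. Setting ω²r = 1030g:
ω = √(1030g / r) = √(1030 × 9.8 / 0.121) = √83420 = 288.8 rad/s.

289 rad/s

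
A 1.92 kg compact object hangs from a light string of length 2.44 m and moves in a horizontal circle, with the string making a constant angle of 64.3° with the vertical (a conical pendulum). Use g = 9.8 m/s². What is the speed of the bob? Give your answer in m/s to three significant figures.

The radius of the circle is r = L sinθ = 2.44 × sin 64.3° = 2.199 m.
Horizontally T sinθ = mv²/r and vertically T cosθ = mg, so tanθ = v²/(rg).
v = √(r g tanθ) = √(2.199 × 9.8 × 2.078) = √44.77 = 6.691 m/s.

6.69 m/s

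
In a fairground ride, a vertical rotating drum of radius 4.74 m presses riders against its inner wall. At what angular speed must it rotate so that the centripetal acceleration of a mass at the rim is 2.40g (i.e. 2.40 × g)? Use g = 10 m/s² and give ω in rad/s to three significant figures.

2.25 rad/s

Centripetal acceleration a_c = ω²r. Setting ω²r = 2.40g:
ω = √(2.40g / r) = √(2.40 × 10.0 / 4.74) = √5.063 = 2.250 rad/s.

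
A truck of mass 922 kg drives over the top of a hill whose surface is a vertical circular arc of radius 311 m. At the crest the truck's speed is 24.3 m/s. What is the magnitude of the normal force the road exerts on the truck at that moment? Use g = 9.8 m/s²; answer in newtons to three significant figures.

7290 N

At the crest the centripetal acceleration points downward (toward the centre of the arc), so mg − N = mv²/r.
N = m(g − v²/r) = 922 × (9.8 − (24.3)²/311) = 922 × (9.8 − 1.899) = 922 × 7.901 = 7285 N.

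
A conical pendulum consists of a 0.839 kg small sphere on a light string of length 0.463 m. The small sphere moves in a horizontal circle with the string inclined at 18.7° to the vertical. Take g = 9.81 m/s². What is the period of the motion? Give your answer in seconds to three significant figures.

r = L sinθ = 0.1484 m. From T sinθ = mω²r and T cosθ = mg: tanθ = ω²r/g, so ω² = g tanθ / r = g/(L cosθ).
ω = √(g/(L cosθ)) = √(9.81/(0.463 × 0.9472)) = √22.37 = 4.730 rad/s.
Period = 2π/ω = 1.328 s.

1.33 s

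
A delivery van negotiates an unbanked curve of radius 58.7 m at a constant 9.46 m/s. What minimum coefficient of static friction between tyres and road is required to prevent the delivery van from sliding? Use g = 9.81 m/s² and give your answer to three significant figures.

Friction provides the centripetal force: μ_s m g = m v²/r, so μ_s = v²/(g r) = (9.460)²/(9.81 × 58.7) = 89.49/575.8 = 0.1554.

0.155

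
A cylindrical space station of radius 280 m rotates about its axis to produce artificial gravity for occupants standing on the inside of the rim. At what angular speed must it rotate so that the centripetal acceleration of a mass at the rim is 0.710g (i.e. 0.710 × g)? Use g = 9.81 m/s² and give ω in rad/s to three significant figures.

0.158 rad/s

Centripetal acceleration a_c = ω²r. Setting ω²r = 0.710g:
ω = √(0.710g / r) = √(0.710 × 9.81 / 280) = √0.02488 = 0.1577 rad/s.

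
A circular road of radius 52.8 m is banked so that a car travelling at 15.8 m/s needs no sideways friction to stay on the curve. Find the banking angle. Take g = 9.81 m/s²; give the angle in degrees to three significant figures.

With no friction, the horizontal component of the normal force provides the centripetal force: N sinθ = mv²/r, while N cosθ = mg vertically.
Dividing: tanθ = v²/(r g) = (15.8)²/(52.8 × 9.81) = 249.6/518.0 = 0.4820.
θ = arctan(0.4820) = 25.73°.

25.7°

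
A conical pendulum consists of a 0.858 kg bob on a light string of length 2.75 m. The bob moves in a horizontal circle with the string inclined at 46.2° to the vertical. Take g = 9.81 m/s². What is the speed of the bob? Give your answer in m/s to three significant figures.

4.51 m/s

The radius of the circle is r = L sinθ = 2.75 × sin 46.2° = 1.985 m.
Horizontally T sinθ = mv²/r and vertically T cosθ = mg, so tanθ = v²/(rg).
v = √(r g tanθ) = √(1.985 × 9.81 × 1.043) = √20.30 = 4.506 m/s.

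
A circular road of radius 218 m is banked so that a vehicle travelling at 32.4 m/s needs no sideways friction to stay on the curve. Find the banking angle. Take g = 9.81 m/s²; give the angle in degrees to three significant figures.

For a frictionless banked turn: horizontally N sinθ = mv²/r and vertically N cosθ = mg.
Dividing: tanθ = v²/(r g) = (32.4)²/(218 × 9.81) = 1050/2139 = 0.4909.
θ = arctan(0.4909) = 26.14°.

26.1°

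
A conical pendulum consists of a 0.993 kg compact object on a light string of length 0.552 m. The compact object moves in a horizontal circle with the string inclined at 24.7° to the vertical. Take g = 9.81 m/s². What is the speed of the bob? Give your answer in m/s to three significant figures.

The radius of the circle is r = L sinθ = 0.552 × sin 24.7° = 0.2307 m.
Horizontally T sinθ = mv²/r and vertically T cosθ = mg, so tanθ = v²/(rg).
v = √(r g tanθ) = √(0.2307 × 9.81 × 0.4599) = √1.041 = 1.020 m/s.

1.02 m/s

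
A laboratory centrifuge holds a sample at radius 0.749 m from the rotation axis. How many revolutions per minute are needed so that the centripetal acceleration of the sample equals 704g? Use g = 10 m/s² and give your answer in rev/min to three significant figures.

Require ω²r = 704g, so ω = √(704 × 10.0/0.749) = 96.95 rad/s.
In rev/min: ω × 60/(2π) = 96.95 × 60/(2π) = 925.8 rev/min.

926 rev/min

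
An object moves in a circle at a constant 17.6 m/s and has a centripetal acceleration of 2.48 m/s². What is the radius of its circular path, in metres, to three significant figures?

125 m

a_c = v²/r ⇒ r = v²/a_c = (17.6)²/2.48 = 309.8/2.48 = 124.9 m.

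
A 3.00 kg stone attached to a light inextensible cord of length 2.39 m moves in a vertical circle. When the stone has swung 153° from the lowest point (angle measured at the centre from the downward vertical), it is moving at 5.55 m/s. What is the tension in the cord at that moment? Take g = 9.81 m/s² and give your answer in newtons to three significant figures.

12.4 N

Take the radial direction toward the centre of the circle as positive. The component of the weight along the string toward the centre is −mg cos φ (φ measured from the bottom), so Newton's second law along the string gives T − mg cos φ = m v²/r.
cos 153° = -0.8910, so T = m(v²/r + g cos φ) = 3.00 × ((5.55)²/2.39 + 9.81 × -0.8910) = 3.00 × (12.89 + (-8.741)) = 3.00 × 4.147 = 12.44 N.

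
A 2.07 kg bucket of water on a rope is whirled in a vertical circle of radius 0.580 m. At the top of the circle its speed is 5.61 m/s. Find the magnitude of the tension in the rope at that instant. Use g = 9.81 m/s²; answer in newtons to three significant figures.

At the top, both T and the weight mg point inward (toward the centre), so T + mg = mv²/r.
T = m(v²/r − g) = 2.07 × ((5.61)²/0.580 − 9.81) = 2.07 × (54.26 − 9.81) = 2.07 × 44.45 = 92.02 N.

92.0 N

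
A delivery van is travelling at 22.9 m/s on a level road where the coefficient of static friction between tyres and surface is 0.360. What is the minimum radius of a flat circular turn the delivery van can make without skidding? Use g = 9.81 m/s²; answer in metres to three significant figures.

At the limit, μ_s m g = m v²/r, so r_min = v²/(μ_s g) = (22.9)²/(0.360 × 9.81) = 524.4/3.532 = 148.5 m.

148 m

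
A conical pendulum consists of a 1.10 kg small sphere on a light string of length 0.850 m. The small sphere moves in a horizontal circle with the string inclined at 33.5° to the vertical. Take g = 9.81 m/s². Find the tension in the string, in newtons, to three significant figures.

12.9 N

Vertically the bob has no acceleration, so T cosθ = mg.
T = mg/cosθ = 1.10 × 9.81 / cos 33.5° = 10.79/0.8339 = 12.94 N.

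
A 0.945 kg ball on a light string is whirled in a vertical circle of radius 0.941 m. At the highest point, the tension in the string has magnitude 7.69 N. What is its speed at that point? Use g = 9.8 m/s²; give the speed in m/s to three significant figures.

4.11 m/s

At the top, T + mg = mv²/r, so v = √(r(T/m + g)) = √(0.941 × (7.69/0.945 + 9.8)) = √(0.941 × 17.94) = √16.88 = 4.108 m/s.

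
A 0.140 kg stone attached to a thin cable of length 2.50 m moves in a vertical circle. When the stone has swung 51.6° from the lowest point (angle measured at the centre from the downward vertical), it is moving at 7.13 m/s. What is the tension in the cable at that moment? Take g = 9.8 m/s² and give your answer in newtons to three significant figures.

3.70 N

Take the radial direction toward the centre of the circle as positive. The component of the weight along the string toward the centre is −mg cos φ (φ measured from the bottom), so Newton's second law along the string gives T − mg cos φ = m v²/r.
cos 51.6° = 0.6211, so T = m(v²/r + g cos φ) = 0.140 × ((7.13)²/2.50 + 9.8 × 0.6211) = 0.140 × (20.33 + (6.087)) = 0.140 × 26.42 = 3.699 N.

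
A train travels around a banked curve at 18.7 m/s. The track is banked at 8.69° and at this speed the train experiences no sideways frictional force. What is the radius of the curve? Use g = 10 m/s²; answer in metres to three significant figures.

229 m

Frictionless banking: tanθ = v²/(rg), so r = v²/(g tanθ).
r = (18.7)²/(10.0 × tan 8.69°) = 349.7/(10.0 × 0.1528) = 349.7/1.528 = 228.8 m.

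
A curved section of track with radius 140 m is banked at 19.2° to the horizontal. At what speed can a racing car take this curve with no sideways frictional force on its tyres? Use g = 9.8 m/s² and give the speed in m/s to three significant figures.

On a frictionless banked curve, N sinθ = mv²/r and N cosθ = mg, so tanθ = v²/(rg).
v = √(r g tanθ) = √(140 × 9.8 × tan 19.2°) = √(140 × 9.8 × 0.3482) = √477.8 = 21.86 m/s.

21.9 m/s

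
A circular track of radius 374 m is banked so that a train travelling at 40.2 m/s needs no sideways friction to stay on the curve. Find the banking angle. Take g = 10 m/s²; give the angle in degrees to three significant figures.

23.4°

With no friction, the horizontal component of the normal force provides the centripetal force: N sinθ = mv²/r, while N cosθ = mg vertically.
Dividing: tanθ = v²/(r g) = (40.2)²/(374 × 10.0) = 1616/3740 = 0.4321.
θ = arctan(0.4321) = 23.37°.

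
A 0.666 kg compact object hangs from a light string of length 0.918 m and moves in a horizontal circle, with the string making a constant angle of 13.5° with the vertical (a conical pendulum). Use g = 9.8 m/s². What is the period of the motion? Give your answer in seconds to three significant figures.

1.90 s

r = L sinθ = 0.2143 m. From T sinθ = mω²r and T cosθ = mg: tanθ = ω²r/g, so ω² = g tanθ / r = g/(L cosθ).
ω = √(g/(L cosθ)) = √(9.8/(0.918 × 0.9724)) = √10.98 = 3.313 rad/s.
Period = 2π/ω = 1.896 s.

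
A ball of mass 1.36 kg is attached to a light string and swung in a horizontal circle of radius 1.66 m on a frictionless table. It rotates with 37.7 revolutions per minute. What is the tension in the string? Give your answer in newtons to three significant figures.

ω = 37.7 rev/min × 2π/60 = 3.948 rad/s, so v = ωr = 3.948 × 1.66 = 6.554 m/s.
The tension is the only horizontal force, so it supplies the full centripetal force: T = m v²/r = 1.36 × (6.554)²/1.66 = 1.36 × 42.95/1.66 = 35.19 N.

35.2 N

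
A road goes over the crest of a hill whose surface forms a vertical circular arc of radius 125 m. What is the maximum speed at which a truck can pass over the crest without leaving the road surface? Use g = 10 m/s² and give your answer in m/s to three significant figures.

35.4 m/s

At the crest the centre of the circle is below the truck, so the net downward (centripetal) force is mg − N = mv²/r.
The truck leaves the road when N → 0, giving v_max = √(g r) = √(10.0 × 125) = 35.36 m/s.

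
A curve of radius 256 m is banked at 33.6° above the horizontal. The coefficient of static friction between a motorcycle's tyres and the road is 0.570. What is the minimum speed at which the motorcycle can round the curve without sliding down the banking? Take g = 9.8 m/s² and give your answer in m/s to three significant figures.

At the minimum speed, friction acts up the slope at its limiting value f = μN. Radially (horizontal, toward centre): N sinθ − μN cosθ = mv²/r. Vertically: N cosθ + μN sinθ = mg.
Dividing: v² = r g (sinθ − μcosθ)/(cosθ + μsinθ).
sinθ − μcosθ = 0.5534 − 0.570×0.8329 = 0.07863; cosθ + μsinθ = 0.8329 + 0.570×0.5534 = 1.148.
v² = 256 × 9.8 × 0.07863/1.148 = 171.8 m²/s², so v = 13.11 m/s.

13.1 m/s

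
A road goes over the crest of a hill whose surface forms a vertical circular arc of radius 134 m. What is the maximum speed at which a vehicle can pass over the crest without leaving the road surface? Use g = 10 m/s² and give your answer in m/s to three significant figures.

36.6 m/s

At the crest the centre of the circle is below the vehicle, so the net downward (centripetal) force is mg − N = mv²/r.
The vehicle leaves the road when N → 0, giving v_max = √(g r) = √(10.0 × 134) = 36.61 m/s.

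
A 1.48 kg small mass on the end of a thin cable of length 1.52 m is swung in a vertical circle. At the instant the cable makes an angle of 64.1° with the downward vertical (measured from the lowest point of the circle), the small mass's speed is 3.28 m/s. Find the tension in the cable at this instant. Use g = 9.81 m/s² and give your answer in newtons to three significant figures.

Take the radial direction toward the centre of the circle as positive. The component of the weight along the string toward the centre is −mg cos φ (φ measured from the bottom), so Newton's second law along the string gives T − mg cos φ = m v²/r.
cos 64.1° = 0.4368, so T = m(v²/r + g cos φ) = 1.48 × ((3.28)²/1.52 + 9.81 × 0.4368) = 1.48 × (7.078 + (4.285)) = 1.48 × 11.36 = 16.82 N.

16.8 N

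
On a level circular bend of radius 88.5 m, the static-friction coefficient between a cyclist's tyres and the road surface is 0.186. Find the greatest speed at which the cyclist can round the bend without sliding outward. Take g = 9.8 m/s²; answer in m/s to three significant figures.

12.7 m/s

Friction provides the centripetal force on a flat curve. At maximum speed it is at its limiting value: μ_s m g = m v²/r.
Mass cancels: v_max = √(μ_s g r) = √(0.186 × 9.8 × 88.5) = √161.3 = 12.70 m/s.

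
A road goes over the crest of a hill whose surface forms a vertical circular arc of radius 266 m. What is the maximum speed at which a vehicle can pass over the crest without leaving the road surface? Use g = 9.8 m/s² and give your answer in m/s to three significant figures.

At the crest the centre of the circle is below the vehicle, so the net downward (centripetal) force is mg − N = mv²/r.
The vehicle leaves the road when N → 0, giving v_max = √(g r) = √(9.8 × 266) = 51.06 m/s.

51.1 m/s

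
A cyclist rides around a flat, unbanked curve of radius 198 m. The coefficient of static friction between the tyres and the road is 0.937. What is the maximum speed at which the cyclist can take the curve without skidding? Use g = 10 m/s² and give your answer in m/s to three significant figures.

43.1 m/s

On a flat curve, static friction is the only horizontal force, so it must supply the full centripetal force: μ_s m g = m v²/r.
Mass cancels: v_max = √(μ_s g r) = √(0.937 × 10.0 × 198) = √1855 = 43.07 m/s.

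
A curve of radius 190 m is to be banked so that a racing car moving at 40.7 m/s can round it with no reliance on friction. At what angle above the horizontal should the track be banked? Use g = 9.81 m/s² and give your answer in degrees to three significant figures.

41.6°

For a frictionless banked turn: horizontally N sinθ = mv²/r and vertically N cosθ = mg.
Dividing: tanθ = v²/(r g) = (40.7)²/(190 × 9.81) = 1656/1864 = 0.8887.
θ = arctan(0.8887) = 41.63°.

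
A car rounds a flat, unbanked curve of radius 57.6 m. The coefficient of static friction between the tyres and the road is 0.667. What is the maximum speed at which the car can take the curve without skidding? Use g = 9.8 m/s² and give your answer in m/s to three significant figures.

19.4 m/s

The only inward force on a level bend is static friction, so at the limit f_s = μ_s N = μ_s m g = m v²/r.
Mass cancels: v_max = √(μ_s g r) = √(0.667 × 9.8 × 57.6) = √376.5 = 19.40 m/s.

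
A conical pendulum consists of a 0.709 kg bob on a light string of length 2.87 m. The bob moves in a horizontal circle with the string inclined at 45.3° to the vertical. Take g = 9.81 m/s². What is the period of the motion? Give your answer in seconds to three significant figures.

r = L sinθ = 2.040 m. From T sinθ = mω²r and T cosθ = mg: tanθ = ω²r/g, so ω² = g tanθ / r = g/(L cosθ).
ω = √(g/(L cosθ)) = √(9.81/(2.87 × 0.7034)) = √4.859 = 2.204 rad/s.
Period = 2π/ω = 2.850 s.

2.85 s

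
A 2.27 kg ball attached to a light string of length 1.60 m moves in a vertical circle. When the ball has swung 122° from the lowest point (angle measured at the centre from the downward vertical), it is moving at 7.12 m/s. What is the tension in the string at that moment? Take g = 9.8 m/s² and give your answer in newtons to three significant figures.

Take the radial direction toward the centre of the circle as positive. The component of the weight along the string toward the centre is −mg cos φ (φ measured from the bottom), so Newton's second law along the string gives T − mg cos φ = m v²/r.
cos 122° = -0.5299, so T = m(v²/r + g cos φ) = 2.27 × ((7.12)²/1.60 + 9.8 × -0.5299) = 2.27 × (31.68 + (-5.193)) = 2.27 × 26.49 = 60.13 N.

60.1 N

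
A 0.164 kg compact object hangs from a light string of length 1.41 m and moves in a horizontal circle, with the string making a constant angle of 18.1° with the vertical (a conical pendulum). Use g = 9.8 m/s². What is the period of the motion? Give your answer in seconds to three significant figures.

r = L sinθ = 0.4381 m. From T sinθ = mω²r and T cosθ = mg: tanθ = ω²r/g, so ω² = g tanθ / r = g/(L cosθ).
ω = √(g/(L cosθ)) = √(9.8/(1.41 × 0.9505)) = √7.312 = 2.704 rad/s.
Period = 2π/ω = 2.324 s.

2.32 s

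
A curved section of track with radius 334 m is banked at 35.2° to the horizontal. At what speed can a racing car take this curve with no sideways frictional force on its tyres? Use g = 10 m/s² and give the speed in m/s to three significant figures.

On a frictionless banked curve, N sinθ = mv²/r and N cosθ = mg, so tanθ = v²/(rg).
v = √(r g tanθ) = √(334 × 10.0 × tan 35.2°) = √(334 × 10.0 × 0.7054) = √2356 = 48.54 m/s.

48.5 m/s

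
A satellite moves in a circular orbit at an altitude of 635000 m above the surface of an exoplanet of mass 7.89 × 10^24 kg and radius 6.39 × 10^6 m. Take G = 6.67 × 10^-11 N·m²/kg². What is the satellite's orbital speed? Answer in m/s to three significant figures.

Orbital radius r = R + h = 6.39 × 10^6 + 635000 = 7.025 × 10^6 m.
Gravity supplies the centripetal force: G M m / r² = m v² / r, so v = √(GM/r).
v = √(6.67 × 10^-11 × 7.89 × 10^24 / 7.025 × 10^6) = √(7.491 × 10^7) = 8655 m/s.

8660 m/s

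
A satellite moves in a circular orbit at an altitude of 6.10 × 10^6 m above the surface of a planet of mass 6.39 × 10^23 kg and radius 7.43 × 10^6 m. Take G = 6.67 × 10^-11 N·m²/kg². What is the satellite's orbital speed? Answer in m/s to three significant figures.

1770 m/s

Orbital radius r = R + h = 7.43 × 10^6 + 6.10 × 10^6 = 1.353 × 10^7 m.
Gravity supplies the centripetal force: G M m / r² = m v² / r, so v = √(GM/r).
v = √(6.67 × 10^-11 × 6.39 × 10^23 / 1.353 × 10^7) = √(3.150 × 10^6) = 1775 m/s.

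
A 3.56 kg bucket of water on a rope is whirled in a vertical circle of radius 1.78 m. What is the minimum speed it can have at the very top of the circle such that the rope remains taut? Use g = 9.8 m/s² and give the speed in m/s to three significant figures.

At the highest point the centre is directly below, so both the weight and T act inward: T + mg = mv²/r.
At minimum speed T → 0, so mg = mv_min²/r ⇒ v_min = √(g r) = √(9.8 × 1.78) = 4.177 m/s.

4.18 m/s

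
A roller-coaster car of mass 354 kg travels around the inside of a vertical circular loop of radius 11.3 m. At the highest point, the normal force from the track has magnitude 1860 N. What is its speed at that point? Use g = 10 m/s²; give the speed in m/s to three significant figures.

13.1 m/s

At the top, N + mg = mv²/r, so v = √(r(N/m + g)) = √(11.3 × (1860/354 + 10.0)) = √(11.3 × 15.25) = √172.4 = 13.13 m/s.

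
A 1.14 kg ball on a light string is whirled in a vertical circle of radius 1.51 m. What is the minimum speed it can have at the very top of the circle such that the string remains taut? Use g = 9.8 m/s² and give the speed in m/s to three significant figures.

3.85 m/s

At the top, both weight mg and T point toward the centre: T + mg = mv²/r.
At minimum speed T → 0, so mg = mv_min²/r ⇒ v_min = √(g r) = √(9.8 × 1.51) = 3.847 m/s.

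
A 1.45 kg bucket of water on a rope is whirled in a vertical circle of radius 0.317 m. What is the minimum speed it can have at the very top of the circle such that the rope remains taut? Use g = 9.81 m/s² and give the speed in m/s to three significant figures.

1.76 m/s

At the top, both weight mg and T point toward the centre: T + mg = mv²/r.
At minimum speed T → 0, so mg = mv_min²/r ⇒ v_min = √(g r) = √(9.81 × 0.317) = 1.763 m/s.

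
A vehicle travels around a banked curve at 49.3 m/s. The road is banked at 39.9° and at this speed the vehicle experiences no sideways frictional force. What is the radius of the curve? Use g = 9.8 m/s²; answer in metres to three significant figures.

297 m

Frictionless banking: tanθ = v²/(rg), so r = v²/(g tanθ).
r = (49.3)²/(9.8 × tan 39.9°) = 2430/(9.8 × 0.8361) = 2430/8.194 = 296.6 m.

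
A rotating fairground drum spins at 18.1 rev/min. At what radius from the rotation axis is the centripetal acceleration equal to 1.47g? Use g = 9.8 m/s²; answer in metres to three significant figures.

ω = 18.1 rev/min × 2π/60 = 1.895 rad/s.
a_c = ω²r = 1.47g ⇒ r = 1.47 × 9.8 / (1.895)² = 14.41/3.593 = 4.010 m.

4.01 m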